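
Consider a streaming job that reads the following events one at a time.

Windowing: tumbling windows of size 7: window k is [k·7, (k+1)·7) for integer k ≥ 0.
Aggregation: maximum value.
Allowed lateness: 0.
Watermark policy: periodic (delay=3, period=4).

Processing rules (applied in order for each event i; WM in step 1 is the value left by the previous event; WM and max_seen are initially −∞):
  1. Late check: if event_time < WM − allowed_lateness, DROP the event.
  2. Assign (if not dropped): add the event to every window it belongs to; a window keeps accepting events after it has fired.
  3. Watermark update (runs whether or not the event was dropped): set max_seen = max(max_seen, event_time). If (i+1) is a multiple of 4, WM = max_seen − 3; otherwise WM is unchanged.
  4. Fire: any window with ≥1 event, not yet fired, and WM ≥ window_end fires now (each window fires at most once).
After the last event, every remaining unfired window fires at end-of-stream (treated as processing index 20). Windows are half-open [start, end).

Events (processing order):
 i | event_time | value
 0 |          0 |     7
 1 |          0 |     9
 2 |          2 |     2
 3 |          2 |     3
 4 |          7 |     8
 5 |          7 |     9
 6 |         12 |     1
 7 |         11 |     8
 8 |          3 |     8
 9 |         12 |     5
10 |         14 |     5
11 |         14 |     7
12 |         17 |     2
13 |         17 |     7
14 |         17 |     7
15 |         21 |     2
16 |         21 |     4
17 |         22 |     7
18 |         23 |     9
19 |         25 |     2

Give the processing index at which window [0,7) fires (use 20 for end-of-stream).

7

i=0 t=0 v=7: → [0,7); WM=−∞
i=1 t=0 v=9: → [0,7); WM=−∞
i=2 t=2 v=2: → [0,7); WM=−∞
i=3 t=2 v=3: → [0,7); WM=-1
i=4 t=7 v=8: → [7,14); WM=-1
i=5 t=7 v=9: → [7,14); WM=-1
i=6 t=12 v=1: → [7,14); WM=-1
i=7 t=11 v=8: → [7,14); WM=9; [0,7) fires=9
i=8 t=3 v=8: DROP (t<9-0); WM=9
i=9 t=12 v=5: → [7,14); WM=9
i=10 t=14 v=5: → [14,21); WM=9
i=11 t=14 v=7: → [14,21); WM=11
i=12 t=17 v=2: → [14,21); WM=11
i=13 t=17 v=7: → [14,21); WM=11
i=14 t=17 v=7: → [14,21); WM=11
i=15 t=21 v=2: → [21,28); WM=18; [7,14) fires=9
i=16 t=21 v=4: → [21,28); WM=18
i=17 t=22 v=7: → [21,28); WM=18
i=18 t=23 v=9: → [21,28); WM=18
i=19 t=25 v=2: → [21,28); WM=22; [14,21) fires=7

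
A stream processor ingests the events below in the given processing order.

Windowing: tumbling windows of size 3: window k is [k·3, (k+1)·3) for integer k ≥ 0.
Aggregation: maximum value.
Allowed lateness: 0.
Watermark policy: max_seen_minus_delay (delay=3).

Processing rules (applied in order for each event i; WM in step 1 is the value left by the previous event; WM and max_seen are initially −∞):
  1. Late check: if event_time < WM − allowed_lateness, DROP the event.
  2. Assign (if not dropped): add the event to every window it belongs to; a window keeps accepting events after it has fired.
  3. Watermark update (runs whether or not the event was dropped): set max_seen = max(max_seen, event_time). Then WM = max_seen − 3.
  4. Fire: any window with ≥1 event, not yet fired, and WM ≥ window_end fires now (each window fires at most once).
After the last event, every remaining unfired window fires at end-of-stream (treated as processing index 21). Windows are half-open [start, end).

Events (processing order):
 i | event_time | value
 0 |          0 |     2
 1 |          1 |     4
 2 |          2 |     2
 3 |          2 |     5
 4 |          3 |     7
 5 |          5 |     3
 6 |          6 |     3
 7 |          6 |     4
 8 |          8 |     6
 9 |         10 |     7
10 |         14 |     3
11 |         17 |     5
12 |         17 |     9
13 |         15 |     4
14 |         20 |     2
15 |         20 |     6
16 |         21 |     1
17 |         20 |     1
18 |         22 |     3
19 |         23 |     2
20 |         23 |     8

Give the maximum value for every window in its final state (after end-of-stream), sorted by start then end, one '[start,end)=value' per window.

[0,3)=5 [3,6)=7 [6,9)=6 [9,12)=7 [12,15)=3 [15,18)=9 [18,21)=6 [21,24)=8

i=0 t=0 v=2: → [0,3); WM=-3
i=1 t=1 v=4: → [0,3); WM=-2
i=2 t=2 v=2: → [0,3); WM=-1
i=3 t=2 v=5: → [0,3); WM=-1
i=4 t=3 v=7: → [3,6); WM=0
i=5 t=5 v=3: → [3,6); WM=2
i=6 t=6 v=3: → [6,9); WM=3; [0,3) fires=5
i=7 t=6 v=4: → [6,9); WM=3
i=8 t=8 v=6: → [6,9); WM=5
i=9 t=10 v=7: → [9,12); WM=7; [3,6) fires=7
i=10 t=14 v=3: → [12,15); WM=11; [6,9) fires=6
i=11 t=17 v=5: → [15,18); WM=14; [9,12) fires=7
i=12 t=17 v=9: → [15,18); WM=14
i=13 t=15 v=4: → [15,18); WM=14
i=14 t=20 v=2: → [18,21); WM=17; [12,15) fires=3
i=15 t=20 v=6: → [18,21); WM=17
i=16 t=21 v=1: → [21,24); WM=18; [15,18) fires=9
i=17 t=20 v=1: → [18,21); WM=18
i=18 t=22 v=3: → [21,24); WM=19
i=19 t=23 v=2: → [21,24); WM=20
i=20 t=23 v=8: → [21,24); WM=20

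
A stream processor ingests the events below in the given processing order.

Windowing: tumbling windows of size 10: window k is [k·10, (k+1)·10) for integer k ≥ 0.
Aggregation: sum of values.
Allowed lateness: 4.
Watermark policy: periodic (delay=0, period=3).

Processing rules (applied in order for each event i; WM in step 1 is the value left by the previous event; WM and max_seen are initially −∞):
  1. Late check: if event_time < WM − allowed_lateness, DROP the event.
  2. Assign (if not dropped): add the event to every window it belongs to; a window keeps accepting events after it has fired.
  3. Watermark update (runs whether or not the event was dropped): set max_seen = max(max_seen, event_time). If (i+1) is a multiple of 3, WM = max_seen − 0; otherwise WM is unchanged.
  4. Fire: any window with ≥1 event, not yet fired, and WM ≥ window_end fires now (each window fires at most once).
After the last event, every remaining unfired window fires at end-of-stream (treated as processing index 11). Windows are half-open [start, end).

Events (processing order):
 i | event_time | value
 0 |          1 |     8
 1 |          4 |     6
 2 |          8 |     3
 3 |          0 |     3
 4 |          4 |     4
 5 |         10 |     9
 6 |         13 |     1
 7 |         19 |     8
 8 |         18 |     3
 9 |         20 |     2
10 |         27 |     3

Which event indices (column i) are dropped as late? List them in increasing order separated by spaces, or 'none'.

i=0 t=1 v=8: → [0,10); WM=−∞
i=1 t=4 v=6: → [0,10); WM=−∞
i=2 t=8 v=3: → [0,10); WM=8
i=3 t=0 v=3: DROP (t<8-4); WM=8
i=4 t=4 v=4: → [0,10); WM=8
i=5 t=10 v=9: → [10,20); WM=10; [0,10) fires=21
i=6 t=13 v=1: → [10,20); WM=10
i=7 t=19 v=8: → [10,20); WM=10
i=8 t=18 v=3: → [10,20); WM=19
i=9 t=20 v=2: → [20,30); WM=19
i=10 t=27 v=3: → [20,30); WM=19

3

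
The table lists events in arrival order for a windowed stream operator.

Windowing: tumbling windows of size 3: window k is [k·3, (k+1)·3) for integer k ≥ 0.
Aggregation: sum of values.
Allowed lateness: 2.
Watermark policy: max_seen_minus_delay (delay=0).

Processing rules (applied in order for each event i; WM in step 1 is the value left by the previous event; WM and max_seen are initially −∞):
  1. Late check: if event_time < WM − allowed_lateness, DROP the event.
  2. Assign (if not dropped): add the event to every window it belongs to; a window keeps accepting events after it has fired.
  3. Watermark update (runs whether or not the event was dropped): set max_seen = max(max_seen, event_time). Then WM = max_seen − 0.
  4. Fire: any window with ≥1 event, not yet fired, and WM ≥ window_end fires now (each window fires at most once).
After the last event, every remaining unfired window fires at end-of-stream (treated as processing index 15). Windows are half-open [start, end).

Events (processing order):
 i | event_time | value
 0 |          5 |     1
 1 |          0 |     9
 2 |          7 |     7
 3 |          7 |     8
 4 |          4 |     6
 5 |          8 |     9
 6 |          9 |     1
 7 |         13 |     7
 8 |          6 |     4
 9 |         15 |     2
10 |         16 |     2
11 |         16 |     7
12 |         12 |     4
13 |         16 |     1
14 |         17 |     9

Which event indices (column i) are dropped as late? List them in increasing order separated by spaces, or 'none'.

i=0 t=5 v=1: → [3,6); WM=5
i=1 t=0 v=9: DROP (t<5-2); WM=5
i=2 t=7 v=7: → [6,9); WM=7; [3,6) fires=1
i=3 t=7 v=8: → [6,9); WM=7
i=4 t=4 v=6: DROP (t<7-2); WM=7
i=5 t=8 v=9: → [6,9); WM=8
i=6 t=9 v=1: → [9,12); WM=9; [6,9) fires=24
i=7 t=13 v=7: → [12,15); WM=13; [9,12) fires=1
i=8 t=6 v=4: DROP (t<13-2); WM=13
i=9 t=15 v=2: → [15,18); WM=15; [12,15) fires=7
i=10 t=16 v=2: → [15,18); WM=16
i=11 t=16 v=7: → [15,18); WM=16
i=12 t=12 v=4: DROP (t<16-2); WM=16
i=13 t=16 v=1: → [15,18); WM=16
i=14 t=17 v=9: → [15,18); WM=17

1 4 8 12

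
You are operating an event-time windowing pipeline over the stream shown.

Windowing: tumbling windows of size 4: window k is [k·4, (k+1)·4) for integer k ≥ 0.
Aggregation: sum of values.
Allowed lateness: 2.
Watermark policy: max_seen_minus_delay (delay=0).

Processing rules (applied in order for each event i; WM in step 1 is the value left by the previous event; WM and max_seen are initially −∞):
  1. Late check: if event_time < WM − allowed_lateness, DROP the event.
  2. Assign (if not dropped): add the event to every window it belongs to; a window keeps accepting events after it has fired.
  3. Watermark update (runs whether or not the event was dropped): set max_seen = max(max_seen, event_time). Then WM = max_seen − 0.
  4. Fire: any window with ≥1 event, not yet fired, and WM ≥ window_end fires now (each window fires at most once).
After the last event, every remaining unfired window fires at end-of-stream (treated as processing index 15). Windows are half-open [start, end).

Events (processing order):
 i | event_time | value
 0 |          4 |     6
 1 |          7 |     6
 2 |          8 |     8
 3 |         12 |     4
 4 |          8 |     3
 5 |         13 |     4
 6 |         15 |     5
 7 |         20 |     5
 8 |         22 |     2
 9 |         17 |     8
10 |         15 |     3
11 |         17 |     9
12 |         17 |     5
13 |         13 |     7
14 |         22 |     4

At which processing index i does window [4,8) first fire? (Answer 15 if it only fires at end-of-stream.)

2

i=0 t=4 v=6: → [4,8); WM=4
i=1 t=7 v=6: → [4,8); WM=7
i=2 t=8 v=8: → [8,12); WM=8; [4,8) fires=12
i=3 t=12 v=4: → [12,16); WM=12; [8,12) fires=8
i=4 t=8 v=3: DROP (t<12-2); WM=12
i=5 t=13 v=4: → [12,16); WM=13
i=6 t=15 v=5: → [12,16); WM=15
i=7 t=20 v=5: → [20,24); WM=20; [12,16) fires=13
i=8 t=22 v=2: → [20,24); WM=22
i=9 t=17 v=8: DROP (t<22-2); WM=22
i=10 t=15 v=3: DROP (t<22-2); WM=22
i=11 t=17 v=9: DROP (t<22-2); WM=22
i=12 t=17 v=5: DROP (t<22-2); WM=22
i=13 t=13 v=7: DROP (t<22-2); WM=22
i=14 t=22 v=4: → [20,24); WM=22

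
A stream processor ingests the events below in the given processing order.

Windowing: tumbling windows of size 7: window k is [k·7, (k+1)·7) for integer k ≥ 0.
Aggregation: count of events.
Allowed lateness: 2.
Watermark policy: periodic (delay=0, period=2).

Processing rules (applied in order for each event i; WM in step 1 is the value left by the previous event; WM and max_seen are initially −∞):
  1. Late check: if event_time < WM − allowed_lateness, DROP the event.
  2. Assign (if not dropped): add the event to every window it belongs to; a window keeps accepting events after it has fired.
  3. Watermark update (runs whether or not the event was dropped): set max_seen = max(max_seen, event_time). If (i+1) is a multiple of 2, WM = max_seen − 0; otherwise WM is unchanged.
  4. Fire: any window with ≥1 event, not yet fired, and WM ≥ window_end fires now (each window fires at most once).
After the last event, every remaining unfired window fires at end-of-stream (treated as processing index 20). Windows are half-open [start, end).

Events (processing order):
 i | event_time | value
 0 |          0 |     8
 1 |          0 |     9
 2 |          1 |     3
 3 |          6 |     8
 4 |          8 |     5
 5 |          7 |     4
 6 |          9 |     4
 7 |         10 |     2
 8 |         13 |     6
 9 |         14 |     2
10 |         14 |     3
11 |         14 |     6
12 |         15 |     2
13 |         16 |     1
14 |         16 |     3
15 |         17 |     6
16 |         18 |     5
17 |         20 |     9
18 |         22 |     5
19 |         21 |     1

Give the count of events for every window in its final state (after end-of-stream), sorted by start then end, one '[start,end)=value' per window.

[0,7)=4 [7,14)=5 [14,21)=9 [21,28)=2

i=0 t=0 v=8: → [0,7); WM=−∞
i=1 t=0 v=9: → [0,7); WM=0
i=2 t=1 v=3: → [0,7); WM=0
i=3 t=6 v=8: → [0,7); WM=6
i=4 t=8 v=5: → [7,14); WM=6
i=5 t=7 v=4: → [7,14); WM=8; [0,7) fires=4
i=6 t=9 v=4: → [7,14); WM=8
i=7 t=10 v=2: → [7,14); WM=10
i=8 t=13 v=6: → [7,14); WM=10
i=9 t=14 v=2: → [14,21); WM=14; [7,14) fires=5
i=10 t=14 v=3: → [14,21); WM=14
i=11 t=14 v=6: → [14,21); WM=14
i=12 t=15 v=2: → [14,21); WM=14
i=13 t=16 v=1: → [14,21); WM=16
i=14 t=16 v=3: → [14,21); WM=16
i=15 t=17 v=6: → [14,21); WM=17
i=16 t=18 v=5: → [14,21); WM=17
i=17 t=20 v=9: → [14,21); WM=20
i=18 t=22 v=5: → [21,28); WM=20
i=19 t=21 v=1: → [21,28); WM=22; [14,21) fires=9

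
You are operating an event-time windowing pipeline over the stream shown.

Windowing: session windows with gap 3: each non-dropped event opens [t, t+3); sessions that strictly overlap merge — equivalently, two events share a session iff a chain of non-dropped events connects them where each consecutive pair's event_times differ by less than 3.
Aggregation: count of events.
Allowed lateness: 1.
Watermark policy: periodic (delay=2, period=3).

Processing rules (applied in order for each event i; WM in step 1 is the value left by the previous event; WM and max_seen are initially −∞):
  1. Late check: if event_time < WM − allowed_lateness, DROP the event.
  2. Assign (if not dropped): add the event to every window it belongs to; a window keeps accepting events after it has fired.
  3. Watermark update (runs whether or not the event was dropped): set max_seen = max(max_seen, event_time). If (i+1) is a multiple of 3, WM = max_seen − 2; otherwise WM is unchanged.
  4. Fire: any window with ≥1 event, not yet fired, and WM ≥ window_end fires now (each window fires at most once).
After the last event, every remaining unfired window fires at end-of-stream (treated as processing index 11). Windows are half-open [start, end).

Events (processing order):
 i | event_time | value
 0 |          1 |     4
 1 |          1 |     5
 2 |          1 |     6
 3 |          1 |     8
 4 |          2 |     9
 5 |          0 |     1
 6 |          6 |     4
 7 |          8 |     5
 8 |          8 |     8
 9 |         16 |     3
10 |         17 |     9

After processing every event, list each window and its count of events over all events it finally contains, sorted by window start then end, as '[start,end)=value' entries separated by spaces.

[0,5)=6 [6,11)=3 [16,20)=2

i=0 t=1 v=4: → [1,4); WM=−∞
i=1 t=1 v=5: → [1,4); WM=−∞
i=2 t=1 v=6: → [1,4); WM=-1
i=3 t=1 v=8: → [1,4); WM=-1
i=4 t=2 v=9: → [1,5); WM=-1
i=5 t=0 v=1: → [0,5); WM=0
i=6 t=6 v=4: → [6,9); WM=0
i=7 t=8 v=5: → [6,11); WM=0
i=8 t=8 v=8: → [6,11); WM=6
i=9 t=16 v=3: → [16,19); WM=6
i=10 t=17 v=9: → [16,20); WM=6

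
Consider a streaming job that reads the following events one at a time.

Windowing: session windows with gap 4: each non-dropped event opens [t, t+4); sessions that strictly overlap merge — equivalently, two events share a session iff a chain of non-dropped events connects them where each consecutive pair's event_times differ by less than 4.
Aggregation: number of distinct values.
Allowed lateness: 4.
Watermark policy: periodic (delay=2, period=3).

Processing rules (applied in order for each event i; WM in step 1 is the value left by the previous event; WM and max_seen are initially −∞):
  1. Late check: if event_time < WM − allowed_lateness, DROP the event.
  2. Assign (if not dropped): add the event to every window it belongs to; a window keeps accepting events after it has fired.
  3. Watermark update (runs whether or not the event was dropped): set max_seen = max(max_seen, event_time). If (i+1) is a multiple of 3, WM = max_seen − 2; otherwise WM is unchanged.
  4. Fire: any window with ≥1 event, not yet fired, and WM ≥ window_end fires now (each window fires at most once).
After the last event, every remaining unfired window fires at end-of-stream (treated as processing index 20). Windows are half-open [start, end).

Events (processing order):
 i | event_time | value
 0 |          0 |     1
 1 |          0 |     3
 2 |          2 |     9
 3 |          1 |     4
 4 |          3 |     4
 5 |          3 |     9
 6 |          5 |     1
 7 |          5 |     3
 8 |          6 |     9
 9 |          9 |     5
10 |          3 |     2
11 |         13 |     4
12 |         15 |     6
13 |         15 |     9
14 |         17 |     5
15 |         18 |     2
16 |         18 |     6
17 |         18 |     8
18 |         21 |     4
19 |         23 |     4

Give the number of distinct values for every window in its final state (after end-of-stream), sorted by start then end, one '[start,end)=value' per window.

[0,13)=6 [13,27)=6

i=0 t=0 v=1: → [0,4); WM=−∞
i=1 t=0 v=3: → [0,4); WM=−∞
i=2 t=2 v=9: → [0,6); WM=0
i=3 t=1 v=4: → [0,6); WM=0
i=4 t=3 v=4: → [0,7); WM=0
i=5 t=3 v=9: → [0,7); WM=1
i=6 t=5 v=1: → [0,9); WM=1
i=7 t=5 v=3: → [0,9); WM=1
i=8 t=6 v=9: → [0,10); WM=4
i=9 t=9 v=5: → [0,13); WM=4
i=10 t=3 v=2: → [0,13); WM=4
i=11 t=13 v=4: → [13,17); WM=11
i=12 t=15 v=6: → [13,19); WM=11
i=13 t=15 v=9: → [13,19); WM=11
i=14 t=17 v=5: → [13,21); WM=15
i=15 t=18 v=2: → [13,22); WM=15
i=16 t=18 v=6: → [13,22); WM=15
i=17 t=18 v=8: → [13,22); WM=16
i=18 t=21 v=4: → [13,25); WM=16
i=19 t=23 v=4: → [13,27); WM=16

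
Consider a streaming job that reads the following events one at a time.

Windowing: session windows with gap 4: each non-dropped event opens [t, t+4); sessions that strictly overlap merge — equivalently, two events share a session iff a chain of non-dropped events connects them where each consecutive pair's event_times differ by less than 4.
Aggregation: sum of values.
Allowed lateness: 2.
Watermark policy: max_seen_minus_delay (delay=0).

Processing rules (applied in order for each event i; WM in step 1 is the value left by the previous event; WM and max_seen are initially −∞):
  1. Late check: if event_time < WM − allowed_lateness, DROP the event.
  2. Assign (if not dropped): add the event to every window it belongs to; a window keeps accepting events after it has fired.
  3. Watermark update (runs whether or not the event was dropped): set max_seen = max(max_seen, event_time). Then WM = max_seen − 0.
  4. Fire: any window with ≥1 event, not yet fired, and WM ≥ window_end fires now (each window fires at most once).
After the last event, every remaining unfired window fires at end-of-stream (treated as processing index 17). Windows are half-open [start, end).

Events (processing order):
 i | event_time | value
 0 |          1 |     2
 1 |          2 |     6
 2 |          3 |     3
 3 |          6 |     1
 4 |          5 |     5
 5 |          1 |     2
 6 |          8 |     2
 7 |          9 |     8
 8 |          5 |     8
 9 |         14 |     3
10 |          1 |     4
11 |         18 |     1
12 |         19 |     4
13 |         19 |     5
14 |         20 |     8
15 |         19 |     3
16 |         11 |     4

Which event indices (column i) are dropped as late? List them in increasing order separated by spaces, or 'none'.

5 8 10 16

i=0 t=1 v=2: → [1,5); WM=1
i=1 t=2 v=6: → [1,6); WM=2
i=2 t=3 v=3: → [1,7); WM=3
i=3 t=6 v=1: → [1,10); WM=6
i=4 t=5 v=5: → [1,10); WM=6
i=5 t=1 v=2: DROP (t<6-2); WM=6
i=6 t=8 v=2: → [1,12); WM=8
i=7 t=9 v=8: → [1,13); WM=9
i=8 t=5 v=8: DROP (t<9-2); WM=9
i=9 t=14 v=3: → [14,18); WM=14
i=10 t=1 v=4: DROP (t<14-2); WM=14
i=11 t=18 v=1: → [18,22); WM=18
i=12 t=19 v=4: → [18,23); WM=19
i=13 t=19 v=5: → [18,23); WM=19
i=14 t=20 v=8: → [18,24); WM=20
i=15 t=19 v=3: → [18,24); WM=20
i=16 t=11 v=4: DROP (t<20-2); WM=20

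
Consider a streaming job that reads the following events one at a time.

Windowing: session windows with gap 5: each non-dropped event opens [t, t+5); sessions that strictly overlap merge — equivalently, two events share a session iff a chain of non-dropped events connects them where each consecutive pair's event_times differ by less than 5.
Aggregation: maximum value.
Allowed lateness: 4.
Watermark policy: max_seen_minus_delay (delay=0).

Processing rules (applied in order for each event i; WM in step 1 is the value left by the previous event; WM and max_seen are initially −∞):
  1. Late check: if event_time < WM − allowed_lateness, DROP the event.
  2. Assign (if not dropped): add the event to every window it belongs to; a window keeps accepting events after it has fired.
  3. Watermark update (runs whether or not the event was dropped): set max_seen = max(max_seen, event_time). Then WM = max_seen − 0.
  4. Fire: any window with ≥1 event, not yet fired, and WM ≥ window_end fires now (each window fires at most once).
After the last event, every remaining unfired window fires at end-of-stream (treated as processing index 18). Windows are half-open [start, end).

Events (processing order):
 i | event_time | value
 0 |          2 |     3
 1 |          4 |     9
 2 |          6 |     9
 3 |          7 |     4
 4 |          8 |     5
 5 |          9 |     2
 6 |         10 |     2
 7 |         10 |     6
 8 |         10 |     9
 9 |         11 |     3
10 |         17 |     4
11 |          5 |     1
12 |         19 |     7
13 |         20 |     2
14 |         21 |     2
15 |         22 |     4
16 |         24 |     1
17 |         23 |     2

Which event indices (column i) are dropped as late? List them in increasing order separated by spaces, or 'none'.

i=0 t=2 v=3: → [2,7); WM=2
i=1 t=4 v=9: → [2,9); WM=4
i=2 t=6 v=9: → [2,11); WM=6
i=3 t=7 v=4: → [2,12); WM=7
i=4 t=8 v=5: → [2,13); WM=8
i=5 t=9 v=2: → [2,14); WM=9
i=6 t=10 v=2: → [2,15); WM=10
i=7 t=10 v=6: → [2,15); WM=10
i=8 t=10 v=9: → [2,15); WM=10
i=9 t=11 v=3: → [2,16); WM=11
i=10 t=17 v=4: → [17,22); WM=17
i=11 t=5 v=1: DROP (t<17-4); WM=17
i=12 t=19 v=7: → [17,24); WM=19
i=13 t=20 v=2: → [17,25); WM=20
i=14 t=21 v=2: → [17,26); WM=21
i=15 t=22 v=4: → [17,27); WM=22
i=16 t=24 v=1: → [17,29); WM=24
i=17 t=23 v=2: → [17,29); WM=24

11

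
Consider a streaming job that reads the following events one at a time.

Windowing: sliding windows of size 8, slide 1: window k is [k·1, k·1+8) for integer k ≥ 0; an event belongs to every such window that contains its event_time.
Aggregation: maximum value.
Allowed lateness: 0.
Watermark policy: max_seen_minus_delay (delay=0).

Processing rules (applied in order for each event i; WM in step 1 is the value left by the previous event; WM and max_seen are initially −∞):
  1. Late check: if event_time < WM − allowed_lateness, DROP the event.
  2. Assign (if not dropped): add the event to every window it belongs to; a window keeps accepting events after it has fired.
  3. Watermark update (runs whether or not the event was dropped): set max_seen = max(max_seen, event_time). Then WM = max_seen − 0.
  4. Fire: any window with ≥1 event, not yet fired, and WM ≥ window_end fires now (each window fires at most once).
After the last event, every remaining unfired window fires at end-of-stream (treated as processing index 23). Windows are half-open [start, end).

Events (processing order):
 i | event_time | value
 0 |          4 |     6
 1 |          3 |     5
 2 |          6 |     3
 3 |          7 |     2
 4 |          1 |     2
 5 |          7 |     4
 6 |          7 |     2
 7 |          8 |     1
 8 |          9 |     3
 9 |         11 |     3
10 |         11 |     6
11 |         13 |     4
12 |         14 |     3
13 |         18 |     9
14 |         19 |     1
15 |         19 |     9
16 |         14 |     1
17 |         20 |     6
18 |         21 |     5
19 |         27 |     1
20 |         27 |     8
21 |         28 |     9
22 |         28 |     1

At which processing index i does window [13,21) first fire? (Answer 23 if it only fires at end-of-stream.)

i=0 t=4 v=6: → [4,12),[3,11),[2,10),[1,9),[0,8); WM=4
i=1 t=3 v=5: DROP (t<4-0); WM=4
i=2 t=6 v=3: → [6,14),[5,13),[4,12),[3,11),[2,10),[1,9),[0,8); WM=6
i=3 t=7 v=2: → [7,15),[6,14),[5,13),[4,12),[3,11),[2,10),[1,9),[0,8); WM=7
i=4 t=1 v=2: DROP (t<7-0); WM=7
i=5 t=7 v=4: → [7,15),[6,14),[5,13),[4,12),[3,11),[2,10),[1,9),[0,8); WM=7
i=6 t=7 v=2: → [7,15),[6,14),[5,13),[4,12),[3,11),[2,10),[1,9),[0,8); WM=7
i=7 t=8 v=1: → [8,16),[7,15),[6,14),[5,13),[4,12),[3,11),[2,10),[1,9); WM=8; [0,8) fires=6
i=8 t=9 v=3: → [9,17),[8,16),[7,15),[6,14),[5,13),[4,12),[3,11),[2,10); WM=9; [1,9) fires=6
i=9 t=11 v=3: → [11,19),[10,18),[9,17),[8,16),[7,15),[6,14),[5,13),[4,12); WM=11; [2,10) fires=6 [3,11) fires=6
i=10 t=11 v=6: → [11,19),[10,18),[9,17),[8,16),[7,15),[6,14),[5,13),[4,12); WM=11
i=11 t=13 v=4: → [13,21),[12,20),[11,19),[10,18),[9,17),[8,16),[7,15),[6,14); WM=13; [4,12) fires=6 [5,13) fires=6
i=12 t=14 v=3: → [14,22),[13,21),[12,20),[11,19),[10,18),[9,17),[8,16),[7,15); WM=14; [6,14) fires=6
i=13 t=18 v=9: → [18,26),[17,25),[16,24),[15,23),[14,22),[13,21),[12,20),[11,19); WM=18; [7,15) fires=6 [8,16) fires=6 [9,17) fires=6 [10,18) fires=6
i=14 t=19 v=1: → [19,27),[18,26),[17,25),[16,24),[15,23),[14,22),[13,21),[12,20); WM=19; [11,19) fires=9
i=15 t=19 v=9: → [19,27),[18,26),[17,25),[16,24),[15,23),[14,22),[13,21),[12,20); WM=19
i=16 t=14 v=1: DROP (t<19-0); WM=19
i=17 t=20 v=6: → [20,28),[19,27),[18,26),[17,25),[16,24),[15,23),[14,22),[13,21); WM=20; [12,20) fires=9
i=18 t=21 v=5: → [21,29),[20,28),[19,27),[18,26),[17,25),[16,24),[15,23),[14,22); WM=21; [13,21) fires=9
i=19 t=27 v=1: → [27,35),[26,34),[25,33),[24,32),[23,31),[22,30),[21,29),[20,28); WM=27; [14,22) fires=9 [15,23) fires=9 [16,24) fires=9 [17,25) fires=9 [18,26) fires=9 [19,27) fires=9
i=20 t=27 v=8: → [27,35),[26,34),[25,33),[24,32),[23,31),[22,30),[21,29),[20,28); WM=27
i=21 t=28 v=9: → [28,36),[27,35),[26,34),[25,33),[24,32),[23,31),[22,30),[21,29); WM=28; [20,28) fires=8
i=22 t=28 v=1: → [28,36),[27,35),[26,34),[25,33),[24,32),[23,31),[22,30),[21,29); WM=28

18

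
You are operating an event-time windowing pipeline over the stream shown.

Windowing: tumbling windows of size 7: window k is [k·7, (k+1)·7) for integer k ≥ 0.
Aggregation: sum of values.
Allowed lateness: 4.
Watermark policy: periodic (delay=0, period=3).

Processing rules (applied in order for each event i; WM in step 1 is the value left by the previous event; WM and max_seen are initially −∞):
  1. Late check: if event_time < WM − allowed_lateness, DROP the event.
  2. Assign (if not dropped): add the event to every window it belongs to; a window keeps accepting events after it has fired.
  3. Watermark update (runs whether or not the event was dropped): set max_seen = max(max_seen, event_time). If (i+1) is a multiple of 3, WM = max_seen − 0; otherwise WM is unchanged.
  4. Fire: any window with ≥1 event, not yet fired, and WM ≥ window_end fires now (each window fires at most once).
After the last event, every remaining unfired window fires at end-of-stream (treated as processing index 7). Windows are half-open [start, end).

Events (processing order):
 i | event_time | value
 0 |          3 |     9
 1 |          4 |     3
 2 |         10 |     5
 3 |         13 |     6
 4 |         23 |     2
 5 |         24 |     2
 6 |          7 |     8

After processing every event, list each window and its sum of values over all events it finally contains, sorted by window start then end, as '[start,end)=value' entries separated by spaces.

i=0 t=3 v=9: → [0,7); WM=−∞
i=1 t=4 v=3: → [0,7); WM=−∞
i=2 t=10 v=5: → [7,14); WM=10; [0,7) fires=12
i=3 t=13 v=6: → [7,14); WM=10
i=4 t=23 v=2: → [21,28); WM=10
i=5 t=24 v=2: → [21,28); WM=24; [7,14) fires=11
i=6 t=7 v=8: DROP (t<24-4); WM=24

[0,7)=12 [7,14)=11 [21,28)=4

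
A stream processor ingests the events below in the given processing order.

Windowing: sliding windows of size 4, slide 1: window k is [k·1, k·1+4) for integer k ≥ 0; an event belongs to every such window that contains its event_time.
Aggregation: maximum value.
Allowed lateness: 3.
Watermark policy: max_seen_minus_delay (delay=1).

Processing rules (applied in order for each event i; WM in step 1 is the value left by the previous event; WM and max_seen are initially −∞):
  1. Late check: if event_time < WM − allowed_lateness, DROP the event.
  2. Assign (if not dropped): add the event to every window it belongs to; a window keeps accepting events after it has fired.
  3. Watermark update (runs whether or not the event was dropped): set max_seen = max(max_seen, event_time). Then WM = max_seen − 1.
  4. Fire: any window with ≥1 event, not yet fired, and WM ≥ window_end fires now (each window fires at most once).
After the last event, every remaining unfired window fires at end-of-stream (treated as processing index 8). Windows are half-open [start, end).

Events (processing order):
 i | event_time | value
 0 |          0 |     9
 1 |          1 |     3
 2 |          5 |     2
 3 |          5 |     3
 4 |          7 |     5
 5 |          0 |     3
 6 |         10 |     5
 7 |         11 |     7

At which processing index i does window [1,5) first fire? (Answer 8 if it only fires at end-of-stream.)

4

i=0 t=0 v=9: → [0,4); WM=-1
i=1 t=1 v=3: → [1,5),[0,4); WM=0
i=2 t=5 v=2: → [5,9),[4,8),[3,7),[2,6); WM=4; [0,4) fires=9
i=3 t=5 v=3: → [5,9),[4,8),[3,7),[2,6); WM=4
i=4 t=7 v=5: → [7,11),[6,10),[5,9),[4,8); WM=6; [1,5) fires=3 [2,6) fires=3
i=5 t=0 v=3: DROP (t<6-3); WM=6
i=6 t=10 v=5: → [10,14),[9,13),[8,12),[7,11); WM=9; [3,7) fires=3 [4,8) fires=5 [5,9) fires=5
i=7 t=11 v=7: → [11,15),[10,14),[9,13),[8,12); WM=10; [6,10) fires=5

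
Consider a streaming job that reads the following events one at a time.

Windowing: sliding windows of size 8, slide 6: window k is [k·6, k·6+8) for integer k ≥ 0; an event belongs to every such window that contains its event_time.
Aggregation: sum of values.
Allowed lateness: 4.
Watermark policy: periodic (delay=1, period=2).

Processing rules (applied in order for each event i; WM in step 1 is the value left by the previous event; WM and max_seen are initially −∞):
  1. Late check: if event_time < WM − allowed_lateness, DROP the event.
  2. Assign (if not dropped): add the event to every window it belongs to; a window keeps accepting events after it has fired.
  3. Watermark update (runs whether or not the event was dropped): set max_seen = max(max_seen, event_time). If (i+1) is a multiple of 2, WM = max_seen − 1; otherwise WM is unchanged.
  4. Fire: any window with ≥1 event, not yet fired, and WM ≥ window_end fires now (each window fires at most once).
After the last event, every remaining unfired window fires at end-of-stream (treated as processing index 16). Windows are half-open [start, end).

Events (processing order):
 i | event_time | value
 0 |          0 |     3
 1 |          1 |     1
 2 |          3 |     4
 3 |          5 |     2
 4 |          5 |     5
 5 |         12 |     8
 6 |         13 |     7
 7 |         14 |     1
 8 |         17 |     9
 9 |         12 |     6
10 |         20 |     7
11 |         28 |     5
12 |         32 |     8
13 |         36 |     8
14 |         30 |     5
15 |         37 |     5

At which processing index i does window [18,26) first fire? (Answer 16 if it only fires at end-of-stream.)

i=0 t=0 v=3: → [0,8); WM=−∞
i=1 t=1 v=1: → [0,8); WM=0
i=2 t=3 v=4: → [0,8); WM=0
i=3 t=5 v=2: → [0,8); WM=4
i=4 t=5 v=5: → [0,8); WM=4
i=5 t=12 v=8: → [12,20),[6,14); WM=11; [0,8) fires=15
i=6 t=13 v=7: → [12,20),[6,14); WM=11
i=7 t=14 v=1: → [12,20); WM=13
i=8 t=17 v=9: → [12,20); WM=13
i=9 t=12 v=6: → [12,20),[6,14); WM=16; [6,14) fires=21
i=10 t=20 v=7: → [18,26); WM=16
i=11 t=28 v=5: → [24,32); WM=27; [12,20) fires=31 [18,26) fires=7
i=12 t=32 v=8: → [30,38); WM=27
i=13 t=36 v=8: → [36,44),[30,38); WM=35; [24,32) fires=5
i=14 t=30 v=5: DROP (t<35-4); WM=35
i=15 t=37 v=5: → [36,44),[30,38); WM=36

11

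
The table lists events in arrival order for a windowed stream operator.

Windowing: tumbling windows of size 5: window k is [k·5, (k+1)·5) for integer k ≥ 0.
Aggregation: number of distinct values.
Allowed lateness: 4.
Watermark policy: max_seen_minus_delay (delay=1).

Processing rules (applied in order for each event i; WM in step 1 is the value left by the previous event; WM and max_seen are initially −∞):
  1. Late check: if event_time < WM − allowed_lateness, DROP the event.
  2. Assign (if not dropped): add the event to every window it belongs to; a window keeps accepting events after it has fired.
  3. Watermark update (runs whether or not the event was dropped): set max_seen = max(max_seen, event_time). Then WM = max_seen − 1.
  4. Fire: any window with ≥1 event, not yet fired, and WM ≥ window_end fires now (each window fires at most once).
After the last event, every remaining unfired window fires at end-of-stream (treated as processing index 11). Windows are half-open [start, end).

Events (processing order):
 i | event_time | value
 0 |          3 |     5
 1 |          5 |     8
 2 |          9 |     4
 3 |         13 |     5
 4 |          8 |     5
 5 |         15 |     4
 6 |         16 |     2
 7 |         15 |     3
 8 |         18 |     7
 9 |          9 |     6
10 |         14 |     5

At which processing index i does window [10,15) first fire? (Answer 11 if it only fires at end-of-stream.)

i=0 t=3 v=5: → [0,5); WM=2
i=1 t=5 v=8: → [5,10); WM=4
i=2 t=9 v=4: → [5,10); WM=8; [0,5) fires=1
i=3 t=13 v=5: → [10,15); WM=12; [5,10) fires=2
i=4 t=8 v=5: → [5,10); WM=12
i=5 t=15 v=4: → [15,20); WM=14
i=6 t=16 v=2: → [15,20); WM=15; [10,15) fires=1
i=7 t=15 v=3: → [15,20); WM=15
i=8 t=18 v=7: → [15,20); WM=17
i=9 t=9 v=6: DROP (t<17-4); WM=17
i=10 t=14 v=5: → [10,15); WM=17

6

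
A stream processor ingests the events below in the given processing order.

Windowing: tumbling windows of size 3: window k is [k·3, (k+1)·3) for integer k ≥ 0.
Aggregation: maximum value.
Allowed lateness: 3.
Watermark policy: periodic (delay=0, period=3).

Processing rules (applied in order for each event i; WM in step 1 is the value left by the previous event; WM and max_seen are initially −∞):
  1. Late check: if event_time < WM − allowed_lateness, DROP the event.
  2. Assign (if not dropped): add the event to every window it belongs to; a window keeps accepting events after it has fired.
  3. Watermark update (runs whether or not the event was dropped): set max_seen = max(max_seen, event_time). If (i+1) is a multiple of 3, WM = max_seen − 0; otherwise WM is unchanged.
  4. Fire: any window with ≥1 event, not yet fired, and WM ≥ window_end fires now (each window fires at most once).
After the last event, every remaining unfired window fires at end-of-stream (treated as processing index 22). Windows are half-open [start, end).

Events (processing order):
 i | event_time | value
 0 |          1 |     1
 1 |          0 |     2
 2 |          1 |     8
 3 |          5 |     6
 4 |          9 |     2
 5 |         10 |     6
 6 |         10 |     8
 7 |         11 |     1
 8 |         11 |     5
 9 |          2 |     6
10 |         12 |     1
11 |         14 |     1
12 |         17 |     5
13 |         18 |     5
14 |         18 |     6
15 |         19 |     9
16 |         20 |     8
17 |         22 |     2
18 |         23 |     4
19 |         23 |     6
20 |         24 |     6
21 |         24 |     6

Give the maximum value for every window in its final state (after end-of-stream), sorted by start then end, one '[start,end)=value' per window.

i=0 t=1 v=1: → [0,3); WM=−∞
i=1 t=0 v=2: → [0,3); WM=−∞
i=2 t=1 v=8: → [0,3); WM=1
i=3 t=5 v=6: → [3,6); WM=1
i=4 t=9 v=2: → [9,12); WM=1
i=5 t=10 v=6: → [9,12); WM=10; [0,3) fires=8 [3,6) fires=6
i=6 t=10 v=8: → [9,12); WM=10
i=7 t=11 v=1: → [9,12); WM=10
i=8 t=11 v=5: → [9,12); WM=11
i=9 t=2 v=6: DROP (t<11-3); WM=11
i=10 t=12 v=1: → [12,15); WM=11
i=11 t=14 v=1: → [12,15); WM=14; [9,12) fires=8
i=12 t=17 v=5: → [15,18); WM=14
i=13 t=18 v=5: → [18,21); WM=14
i=14 t=18 v=6: → [18,21); WM=18; [12,15) fires=1 [15,18) fires=5
i=15 t=19 v=9: → [18,21); WM=18
i=16 t=20 v=8: → [18,21); WM=18
i=17 t=22 v=2: → [21,24); WM=22; [18,21) fires=9
i=18 t=23 v=4: → [21,24); WM=22
i=19 t=23 v=6: → [21,24); WM=22
i=20 t=24 v=6: → [24,27); WM=24; [21,24) fires=6
i=21 t=24 v=6: → [24,27); WM=24

[0,3)=8 [3,6)=6 [9,12)=8 [12,15)=1 [15,18)=5 [18,21)=9 [21,24)=6 [24,27)=6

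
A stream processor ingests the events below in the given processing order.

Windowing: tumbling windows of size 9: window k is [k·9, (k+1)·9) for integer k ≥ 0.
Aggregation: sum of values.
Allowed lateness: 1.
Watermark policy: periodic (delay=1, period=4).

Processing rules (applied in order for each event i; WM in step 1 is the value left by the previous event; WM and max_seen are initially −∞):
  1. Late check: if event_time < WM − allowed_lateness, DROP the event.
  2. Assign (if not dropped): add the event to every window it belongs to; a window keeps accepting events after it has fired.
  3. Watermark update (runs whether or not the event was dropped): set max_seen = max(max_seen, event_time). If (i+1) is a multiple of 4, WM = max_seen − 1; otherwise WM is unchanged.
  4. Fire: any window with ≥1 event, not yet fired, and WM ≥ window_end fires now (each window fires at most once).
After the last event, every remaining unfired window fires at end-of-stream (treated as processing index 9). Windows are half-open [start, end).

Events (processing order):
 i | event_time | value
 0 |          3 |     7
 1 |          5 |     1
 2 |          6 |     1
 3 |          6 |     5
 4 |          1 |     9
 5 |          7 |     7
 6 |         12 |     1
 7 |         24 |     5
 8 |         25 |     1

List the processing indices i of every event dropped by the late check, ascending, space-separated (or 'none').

i=0 t=3 v=7: → [0,9); WM=−∞
i=1 t=5 v=1: → [0,9); WM=−∞
i=2 t=6 v=1: → [0,9); WM=−∞
i=3 t=6 v=5: → [0,9); WM=5
i=4 t=1 v=9: DROP (t<5-1); WM=5
i=5 t=7 v=7: → [0,9); WM=5
i=6 t=12 v=1: → [9,18); WM=5
i=7 t=24 v=5: → [18,27); WM=23; [0,9) fires=21 [9,18) fires=1
i=8 t=25 v=1: → [18,27); WM=23

4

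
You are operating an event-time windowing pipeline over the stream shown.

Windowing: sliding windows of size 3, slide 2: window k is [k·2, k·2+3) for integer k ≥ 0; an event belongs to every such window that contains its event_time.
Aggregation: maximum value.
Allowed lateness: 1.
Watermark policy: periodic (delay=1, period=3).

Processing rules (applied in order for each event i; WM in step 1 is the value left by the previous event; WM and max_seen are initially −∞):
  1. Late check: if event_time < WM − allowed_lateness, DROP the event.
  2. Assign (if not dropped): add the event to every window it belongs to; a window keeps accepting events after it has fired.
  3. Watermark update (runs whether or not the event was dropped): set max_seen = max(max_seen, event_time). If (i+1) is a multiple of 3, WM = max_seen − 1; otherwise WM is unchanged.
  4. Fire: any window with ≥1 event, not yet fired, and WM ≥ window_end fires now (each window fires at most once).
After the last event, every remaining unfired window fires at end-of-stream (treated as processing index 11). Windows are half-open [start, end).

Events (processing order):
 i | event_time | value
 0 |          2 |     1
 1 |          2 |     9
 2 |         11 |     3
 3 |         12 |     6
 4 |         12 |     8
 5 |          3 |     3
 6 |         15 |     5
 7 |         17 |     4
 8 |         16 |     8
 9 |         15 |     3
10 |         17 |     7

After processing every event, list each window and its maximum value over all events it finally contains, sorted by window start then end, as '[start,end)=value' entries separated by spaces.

[0,3)=9 [2,5)=9 [10,13)=8 [12,15)=8 [14,17)=8 [16,19)=8

i=0 t=2 v=1: → [2,5),[0,3); WM=−∞
i=1 t=2 v=9: → [2,5),[0,3); WM=−∞
i=2 t=11 v=3: → [10,13); WM=10; [0,3) fires=9 [2,5) fires=9
i=3 t=12 v=6: → [12,15),[10,13); WM=10
i=4 t=12 v=8: → [12,15),[10,13); WM=10
i=5 t=3 v=3: DROP (t<10-1); WM=11
i=6 t=15 v=5: → [14,17); WM=11
i=7 t=17 v=4: → [16,19); WM=11
i=8 t=16 v=8: → [16,19),[14,17); WM=16; [10,13) fires=8 [12,15) fires=8
i=9 t=15 v=3: → [14,17); WM=16
i=10 t=17 v=7: → [16,19); WM=16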